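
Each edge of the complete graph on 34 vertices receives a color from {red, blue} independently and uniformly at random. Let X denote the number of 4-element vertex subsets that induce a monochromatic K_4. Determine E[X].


Let X = Σ_S X_S over the C(34, 4) = 46376 subsets S of size 4, where X_S = 1 if the K_4 on S is monochromatic.
For a fixed S, the K_4 on S has C(4, 2) = 6 edges. P[all 6 edges red] = (1/2)^6, and likewise for blue, so P[monochromatic] = 2·(1/2)^6 = 2^{1 − 6} = 1/32.
By linearity: E[X] = C(34, 4) · 2^{1 − 6} = 46376 · 1/32 = 5797/4.
Numerically: E[X] ≈ 1449.250000.

E[X] = C(34,4)·2^(1−C(4,2)) = 5797/4 ≈ 1449.250000.


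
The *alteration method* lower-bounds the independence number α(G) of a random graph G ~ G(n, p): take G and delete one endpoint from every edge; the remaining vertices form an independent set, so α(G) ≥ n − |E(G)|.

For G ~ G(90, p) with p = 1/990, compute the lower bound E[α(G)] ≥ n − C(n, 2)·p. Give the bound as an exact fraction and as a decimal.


E[|E(G)|] = C(90, 2)·p = 4005 · (1/990) = 89/22.
E[α(G)] ≥ n − E[|E(G)|] = 90 − 89/22 = 1891/22.
Numerically: ≈ 85.95455.
(This is only a lower bound; the true E[α(G)] may be larger.)

E[α(G)] ≥ 1891/22 ≈ 85.95455.


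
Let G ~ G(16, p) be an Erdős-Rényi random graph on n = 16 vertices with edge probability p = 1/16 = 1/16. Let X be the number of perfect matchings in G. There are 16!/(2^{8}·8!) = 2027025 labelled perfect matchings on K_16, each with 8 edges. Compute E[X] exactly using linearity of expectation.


K_16 has 16!/(2^{8}·8!) = 2027025 labelled perfect matchings.
For each such perfect matching H, let X_H = 1 if all 8 edges of H are present in G. Then P[X_H = 1] = p^{8} = (1/16)^{8} = 1/4294967296.
By linearity of expectation: E[X] = Σ_H E[X_H] = 2027025 · p^{8} = 2027025 · 1/4294967296 = 2027025/4294967296.
Numerically: E[X] ≈ 0.000472.

E[X] = 2027025 · (1/16)^{8} = 2027025/4294967296 ≈ 0.000472.


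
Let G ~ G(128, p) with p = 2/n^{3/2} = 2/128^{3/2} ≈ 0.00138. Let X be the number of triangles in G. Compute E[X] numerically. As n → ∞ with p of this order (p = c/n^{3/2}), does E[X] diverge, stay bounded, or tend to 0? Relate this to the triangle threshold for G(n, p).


Number of potential triangles: C(128, 3) = 341376.
Each occurs with probability p³ ≈ (0.00138)³ ≈ 2.63418e-09.
By linearity: E[X] = C(128, 3)·p³ ≈ 341376 · 2.63418e-09 ≈ 0.001.
Since α = 3/2 > 1, p = c/n^{3/2} = o(1/n) is below the triangle threshold p ~ 1/n. Asymptotically E[X] ~ (c³/6)·n^{3(1−α)} = (2³/6)·n^{-1.5} → 0, so by Markov's inequality G has no triangles w.h.p.

E[X] ≈ 0.001; in regime p = Θ(1/n^{3/2}) E[X] tends to 0 (below the triangle threshold p ~ 1/n).


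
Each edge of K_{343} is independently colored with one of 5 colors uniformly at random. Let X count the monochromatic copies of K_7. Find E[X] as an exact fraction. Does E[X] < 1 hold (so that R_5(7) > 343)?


E[X] = C(343, 7) · 5^{1 − 21} = 104200375748469 · 5^{−20} = 104200375748469/95367431640625.
As a reduced fraction: E[X] = 104200375748469/95367431640625 ≈ 1.093.
Is E[X] < 1? NO.
Since E[X] ≥ 1, the first-moment bound is inconclusive at n = 343; it does NOT by itself certify R_5(7) > 343.

E[X] = 104200375748469/95367431640625 ≈ 1.093; E[X] ≥ 1; first-moment method inconclusive here.


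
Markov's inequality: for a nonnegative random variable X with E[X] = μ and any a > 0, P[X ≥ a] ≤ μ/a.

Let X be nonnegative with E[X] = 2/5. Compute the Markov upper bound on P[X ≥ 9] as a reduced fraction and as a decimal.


μ = E[X] = 2/5, a = 9.
Markov: P[X ≥ 9] ≤ μ/a = (2/5)/9 = 2/45.
Numerically: ≈ 0.044.
(Since a = 9 > μ = 0.400, the bound 2/45 is < 1 and informative.)

P[X ≥ 9] ≤ 2/45 ≈ 0.044.


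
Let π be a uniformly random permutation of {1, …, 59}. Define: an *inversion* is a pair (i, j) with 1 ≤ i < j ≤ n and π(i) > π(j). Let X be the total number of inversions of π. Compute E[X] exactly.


Write X = Σ X_I over the C(59, 2) = 1711 pairs i < j, with X_I the indicator of one inversion.
There are 1711 indicators.
For each fixed pair i < j, the values π(i) and π(j) are two distinct elements of {1, …, 59} in uniformly random order; by symmetry P[π(i) > π(j)] = 1/2.
By linearity: E[X] = 1711 · (1/2) = C(59, 2) · (1/2) = 1711/2 = 1711/2 ≈ 855.500.

E[X] = 1711/2 = 855.500.


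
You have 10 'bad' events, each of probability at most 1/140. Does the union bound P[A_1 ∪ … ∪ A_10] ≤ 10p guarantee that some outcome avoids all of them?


Union bound: P[∪_{i=1}^{10} A_i] ≤ Σ_i P[A_i] ≤ 10·p = 10·(1/140) = 1/14.
Numerically: 1/14 ≈ 0.0714286.
Is 1/14 < 1? YES.
Since P[∪ A_i] ≤ 1/14 < 1, the complement has P[∩ A_i^c] ≥ 1 − 1/14 = 13/14 > 0, so some outcome avoids every A_i.

10·p = 1/14 ≈ 0.0714286; existence CERTIFIED by the union bound.


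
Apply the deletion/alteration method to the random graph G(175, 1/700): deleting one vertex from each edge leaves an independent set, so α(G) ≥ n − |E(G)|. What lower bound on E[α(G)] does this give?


E[|E(G)|] = C(175, 2)·p = 15225 · (1/700) = 87/4.
E[α(G)] ≥ n − E[|E(G)|] = 175 − 87/4 = 613/4.
Numerically: ≈ 153.250000.
(This is only a lower bound; the true E[α(G)] may be larger.)

E[α(G)] ≥ 613/4 ≈ 153.250000.


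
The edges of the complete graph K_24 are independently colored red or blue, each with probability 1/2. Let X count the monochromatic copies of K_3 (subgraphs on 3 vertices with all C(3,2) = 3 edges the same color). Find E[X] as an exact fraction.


Let X = Σ_S X_S over the C(24, 3) = 2024 subsets S of size 3, where X_S = 1 if the K_3 on S is monochromatic.
For a fixed S, the K_3 on S has C(3, 2) = 3 edges. P[all 3 edges red] = (1/2)^3, and likewise for blue, so P[monochromatic] = 2·(1/2)^3 = 2^{1 − 3} = 1/4.
By linearity of expectation: E[X] = C(24, 3) · 2^{1 − 3} = 2024 · 1/4 = 506.
Numerically: E[X] ≈ 506.000000.

E[X] = C(24,3)·2^(1−C(3,2)) = 506 ≈ 506.000000.


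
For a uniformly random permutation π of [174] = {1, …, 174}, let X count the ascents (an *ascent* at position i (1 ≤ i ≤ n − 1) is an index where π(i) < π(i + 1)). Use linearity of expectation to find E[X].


Write X = Σ X_I over i = 1, …, 173, with X_I the indicator of one ascent.
There are 173 indicators.
For each fixed i, the pair (π(i), π(i+1)) is a uniformly random ordered pair of distinct values from {1, …, 174}; by symmetry P[π(i) < π(i+1)] = 1/2.
By linearity: E[X] = 173 · (1/2) = (174 − 1) · (1/2) = 173/2 ≈ 86.500000.

E[X] = 173/2 = 86.500000.


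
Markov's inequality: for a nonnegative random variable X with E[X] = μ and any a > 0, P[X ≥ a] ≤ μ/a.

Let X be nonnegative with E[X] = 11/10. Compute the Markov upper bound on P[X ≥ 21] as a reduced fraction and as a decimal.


μ = E[X] = 11/10, a = 21.
Markov: P[X ≥ 21] ≤ μ/a = (11/10)/21 = 11/210.
Numerically: ≈ 0.052381.
(Since a = 21 > μ = 1.100000, the bound 11/210 is < 1 and informative.)

P[X ≥ 21] ≤ 11/210 ≈ 0.052381.


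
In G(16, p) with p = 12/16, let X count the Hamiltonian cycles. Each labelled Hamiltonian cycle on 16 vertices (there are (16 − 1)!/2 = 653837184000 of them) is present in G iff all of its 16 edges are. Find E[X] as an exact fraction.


K_16 has (16 − 1)!/2 = 653837184000 labelled Hamiltonian cycles.
For each such Hamiltonian cycle H, let X_H = 1 if all 16 edges of H are present in G. Then P[X_H = 1] = p^{16} = (3/4)^{16} = 43046721/4294967296.
Summing the indicators: E[X] = Σ_H E[X_H] = 653837184000 · p^{16} = 653837184000 · 43046721/4294967296 = 27485885585032875/4194304.
Numerically: E[X] ≈ 6.55e+09.

E[X] = 653837184000 · (3/4)^{16} = 27485885585032875/4194304 ≈ 6.55e+09.


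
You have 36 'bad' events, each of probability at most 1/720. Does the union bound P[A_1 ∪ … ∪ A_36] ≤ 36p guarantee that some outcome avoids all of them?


Union bound: P[∪_{i=1}^{36} A_i] ≤ Σ_i P[A_i] ≤ 36·p = 36·(1/720) = 1/20.
Numerically: 1/20 ≈ 0.0500.
Is 1/20 < 1? YES.
Since P[∪ A_i] ≤ 1/20 < 1, the complement has P[∩ A_i^c] ≥ 1 − 1/20 = 19/20 > 0, so some outcome avoids every A_i.

36·p = 1/20 ≈ 0.0500; existence CERTIFIED by the union bound.


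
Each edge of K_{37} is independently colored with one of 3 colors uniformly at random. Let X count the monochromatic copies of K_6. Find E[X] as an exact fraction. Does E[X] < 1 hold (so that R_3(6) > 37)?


E[X] = C(37, 6) · 3^{1 − 15} = 2324784 · 3^{−14} = 2324784/4782969.
As a reduced fraction: E[X] = 774928/1594323 ≈ 0.4860546.
Is E[X] < 1? YES.
Since E[X] < 1, there exists a 3-coloring of K_{37} with no monochromatic K_6; hence R_3(6) > 37.

E[X] = 774928/1594323 ≈ 0.4860546; E[X] < 1, so R_3(6) > 37.


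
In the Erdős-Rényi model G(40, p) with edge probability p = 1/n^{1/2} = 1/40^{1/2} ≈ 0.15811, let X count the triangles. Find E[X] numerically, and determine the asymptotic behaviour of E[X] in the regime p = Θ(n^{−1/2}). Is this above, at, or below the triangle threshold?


Number of potential triangles: C(40, 3) = 9880.
Each occurs with probability p³ ≈ (0.15811)³ ≈ 3.9528471e-03.
By linearity: E[X] = C(40, 3)·p³ ≈ 9880 · 3.9528471e-03 ≈ 39.05413.
Since α = 1/2 < 1, p = c/n^{1/2} ≫ 1/n is above the triangle threshold p ~ 1/n. Asymptotically E[X] ~ (c³/6)·n^{3(1−α)} = (1³/6)·n^{1.5} → ∞; triangles are abundant w.h.p.

E[X] ≈ 39.05413; in regime p = Θ(1/n^{1/2}) E[X] diverges (above the triangle threshold p ~ 1/n).


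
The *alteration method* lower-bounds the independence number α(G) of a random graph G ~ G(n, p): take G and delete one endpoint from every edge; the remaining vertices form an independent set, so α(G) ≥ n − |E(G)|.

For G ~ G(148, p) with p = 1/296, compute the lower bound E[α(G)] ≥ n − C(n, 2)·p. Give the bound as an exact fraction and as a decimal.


E[|E(G)|] = C(148, 2)·p = 10878 · (1/296) = 147/4.
E[α(G)] ≥ n − E[|E(G)|] = 148 − 147/4 = 445/4.
Numerically: ≈ 111.25000.
(This is only a lower bound; the true E[α(G)] may be larger.)

E[α(G)] ≥ 445/4 ≈ 111.25000.


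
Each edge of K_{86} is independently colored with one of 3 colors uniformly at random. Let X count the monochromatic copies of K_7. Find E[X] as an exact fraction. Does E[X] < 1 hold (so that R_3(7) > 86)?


E[X] = C(86, 7) · 3^{1 − 21} = 5373200880 · 3^{−20} = 5373200880/3486784401.
As a reduced fraction: E[X] = 199007440/129140163 ≈ 1.541019.
Is E[X] < 1? NO.
Since E[X] ≥ 1, the first-moment bound is inconclusive at n = 86; it does NOT by itself certify R_3(7) > 86.

E[X] = 199007440/129140163 ≈ 1.541019; E[X] ≥ 1; first-moment method inconclusive here.


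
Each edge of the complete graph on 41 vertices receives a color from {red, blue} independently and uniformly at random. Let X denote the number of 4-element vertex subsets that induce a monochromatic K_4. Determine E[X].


Let X = Σ_S X_S over the C(41, 4) = 101270 subsets S of size 4, where X_S = 1 if the K_4 on S is monochromatic.
For a fixed S, the K_4 on S has C(4, 2) = 6 edges. P[all 6 edges red] = (1/2)^6, and likewise for blue, so P[monochromatic] = 2·(1/2)^6 = 2^{1 − 6} = 1/32.
By linearity: E[X] = C(41, 4) · 2^{1 − 6} = 101270 · 1/32 = 50635/16.
Numerically: E[X] ≈ 3164.688.

E[X] = C(41,4)·2^(1−C(4,2)) = 50635/16 ≈ 3164.688.


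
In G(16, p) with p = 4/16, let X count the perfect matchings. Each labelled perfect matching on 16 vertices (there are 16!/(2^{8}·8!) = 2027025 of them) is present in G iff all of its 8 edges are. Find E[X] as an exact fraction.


K_16 has 16!/(2^{8}·8!) = 2027025 labelled perfect matchings.
For each such perfect matching H, let X_H = 1 if all 8 edges of H are present in G. Then P[X_H = 1] = p^{8} = (1/4)^{8} = 1/65536.
By linearity of expectation: E[X] = Σ_H E[X_H] = 2027025 · p^{8} = 2027025 · 1/65536 = 2027025/65536.
Numerically: E[X] ≈ 30.93.

E[X] = 2027025 · (1/4)^{8} = 2027025/65536 ≈ 30.93.


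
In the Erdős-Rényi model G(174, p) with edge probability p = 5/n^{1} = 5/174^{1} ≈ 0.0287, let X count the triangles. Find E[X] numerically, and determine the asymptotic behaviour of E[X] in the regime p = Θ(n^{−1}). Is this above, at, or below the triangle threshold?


Number of potential triangles: C(174, 3) = 862924.
Each occurs with probability p³ ≈ (0.0287)³ ≈ 2.37281e-05.
By linearity: E[X] = C(174, 3)·p³ ≈ 862924 · 2.37281e-05 ≈ 20.476.
Here α = 1, so p = 5/n is exactly at the triangle threshold p ~ 1/n. Asymptotically E[X] → c³/6 = 5³/6 = 125/6 ≈ 20.833, a bounded constant. In this regime the triangle count is asymptotically Poisson(c³/6).

E[X] ≈ 20.476; in regime p = Θ(1/n^{1}) E[X] stays bounded (at the triangle threshold p ~ 1/n).


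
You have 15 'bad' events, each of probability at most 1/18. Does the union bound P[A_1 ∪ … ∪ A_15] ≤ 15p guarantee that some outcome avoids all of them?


Union bound: P[∪_{i=1}^{15} A_i] ≤ Σ_i P[A_i] ≤ 15·p = 15·(1/18) = 5/6.
Numerically: 5/6 ≈ 0.833.
Is 5/6 < 1? YES.
Since P[∪ A_i] ≤ 5/6 < 1, the complement has P[∩ A_i^c] ≥ 1 − 5/6 = 1/6 > 0, so some outcome avoids every A_i.

15·p = 5/6 ≈ 0.833; existence CERTIFIED by the union bound.


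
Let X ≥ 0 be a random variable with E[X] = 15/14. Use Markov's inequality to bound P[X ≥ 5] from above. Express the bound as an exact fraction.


μ = E[X] = 15/14, a = 5.
Markov: P[X ≥ 5] ≤ μ/a = (15/14)/5 = 3/14.
Numerically: ≈ 0.21429.
(Since a = 5 > μ = 1.07143, the bound 3/14 is < 1 and informative.)

P[X ≥ 5] ≤ 3/14 ≈ 0.21429.


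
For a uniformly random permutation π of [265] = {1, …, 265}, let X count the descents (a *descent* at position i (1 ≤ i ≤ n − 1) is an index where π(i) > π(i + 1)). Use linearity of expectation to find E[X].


Write X = Σ X_I over i = 1, …, 264, with X_I the indicator of one descent.
There are 264 indicators.
For each fixed i, the pair (π(i), π(i+1)) is a uniformly random ordered pair of distinct values from {1, …, 265}; by symmetry P[π(i) > π(i+1)] = 1/2.
By linearity: E[X] = 264 · (1/2) = (265 − 1) · (1/2) = 132 ≈ 132.00000.

E[X] = 132 = 132.00000.


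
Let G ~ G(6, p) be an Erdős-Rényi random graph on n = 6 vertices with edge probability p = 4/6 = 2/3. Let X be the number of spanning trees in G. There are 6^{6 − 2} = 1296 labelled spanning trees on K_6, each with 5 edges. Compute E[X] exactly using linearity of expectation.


K_6 has 6^{6 − 2} = 1296 labelled spanning trees.
For each such spanning tree H, let X_H = 1 if all 5 edges of H are present in G. Then P[X_H = 1] = p^{5} = (2/3)^{5} = 32/243.
Summing the indicators: E[X] = Σ_H E[X_H] = 1296 · p^{5} = 1296 · 32/243 = 512/3.
Numerically: E[X] ≈ 171.

E[X] = 1296 · (2/3)^{5} = 512/3 ≈ 171.


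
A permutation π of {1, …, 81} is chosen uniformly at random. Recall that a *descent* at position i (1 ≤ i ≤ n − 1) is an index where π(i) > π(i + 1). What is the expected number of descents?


Write X = Σ X_I over i = 1, …, 80, with X_I the indicator of one descent.
There are 80 indicators.
For each fixed i, the pair (π(i), π(i+1)) is a uniformly random ordered pair of distinct values from {1, …, 81}; by symmetry P[π(i) > π(i+1)] = 1/2.
By linearity: E[X] = 80 · (1/2) = (81 − 1) · (1/2) = 40 ≈ 40.000.

E[X] = 40 = 40.000.


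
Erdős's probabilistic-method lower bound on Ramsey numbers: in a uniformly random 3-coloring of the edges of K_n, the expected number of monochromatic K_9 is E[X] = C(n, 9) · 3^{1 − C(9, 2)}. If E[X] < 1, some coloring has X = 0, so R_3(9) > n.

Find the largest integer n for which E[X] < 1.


We need C(n, 9) · 3^{1 − 36} < 1, i.e. C(n, 9) < 3^{36 − 1} = 50031545098999707.
Check values of n near the boundary:
  n = 300: C(300, 9) = 48052241692154700; 48052241692154700 < 50031545098999707? YES
  n = 301: C(301, 9) = 49533303936090975; 49533303936090975 < 50031545098999707? YES
  n = 302: C(302, 9) = 51054804739588650; 51054804739588650 < 50031545098999707? NO
  n = 303: C(303, 9) = 52617706925494425; 52617706925494425 < 50031545098999707? NO
  n = 304: C(304, 9) = 54222992899492560; 54222992899492560 < 50031545098999707? NO
The largest n with C(n, 9) < 50031545098999707 is n = 301 (where E[X] = 16511101312030325/16677181699666569 ≈ 0.99004). Hence R_3(9) > 301, i.e. R_3(9) ≥ 302.

Largest n = 301; hence R_3(9) > 301.


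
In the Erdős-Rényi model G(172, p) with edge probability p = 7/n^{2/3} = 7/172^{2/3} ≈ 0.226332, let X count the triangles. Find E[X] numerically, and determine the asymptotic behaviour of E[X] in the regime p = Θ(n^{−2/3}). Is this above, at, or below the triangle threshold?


Number of potential triangles: C(172, 3) = 833340.
Each occurs with probability p³ ≈ (0.226332)³ ≈ 1.15941049e-02.
By linearity: E[X] = C(172, 3)·p³ ≈ 833340 · 1.15941049e-02 ≈ 9661.831395.
Since α = 2/3 < 1, p = c/n^{2/3} ≫ 1/n is above the triangle threshold p ~ 1/n. Asymptotically E[X] ~ (c³/6)·n^{3(1−α)} = (7³/6)·n^{1} → ∞; triangles are abundant w.h.p.

E[X] ≈ 9661.831395; in regime p = Θ(1/n^{2/3}) E[X] diverges (above the triangle threshold p ~ 1/n).


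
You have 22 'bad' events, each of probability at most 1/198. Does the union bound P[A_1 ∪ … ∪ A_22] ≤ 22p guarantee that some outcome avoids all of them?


Union bound: P[∪_{i=1}^{22} A_i] ≤ Σ_i P[A_i] ≤ 22·p = 22·(1/198) = 1/9.
Numerically: 1/9 ≈ 0.1111.
Is 1/9 < 1? YES.
Since P[∪ A_i] ≤ 1/9 < 1, the complement has P[∩ A_i^c] ≥ 1 − 1/9 = 8/9 > 0, so some outcome avoids every A_i.

22·p = 1/9 ≈ 0.1111; existence CERTIFIED by the union bound.


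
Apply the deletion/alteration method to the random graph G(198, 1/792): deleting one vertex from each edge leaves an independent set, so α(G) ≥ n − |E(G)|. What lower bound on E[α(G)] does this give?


E[|E(G)|] = C(198, 2)·p = 19503 · (1/792) = 197/8.
E[α(G)] ≥ n − E[|E(G)|] = 198 − 197/8 = 1387/8.
Numerically: ≈ 173.3750.
(This is only a lower bound; the true E[α(G)] may be larger.)

E[α(G)] ≥ 1387/8 ≈ 173.3750.


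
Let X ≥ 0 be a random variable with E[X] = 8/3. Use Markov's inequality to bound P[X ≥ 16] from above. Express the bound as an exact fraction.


μ = E[X] = 8/3, a = 16.
Markov: P[X ≥ 16] ≤ μ/a = (8/3)/16 = 1/6.
Numerically: ≈ 0.166667.
(Since a = 16 > μ = 2.666667, the bound 1/6 is < 1 and informative.)

P[X ≥ 16] ≤ 1/6 ≈ 0.166667.


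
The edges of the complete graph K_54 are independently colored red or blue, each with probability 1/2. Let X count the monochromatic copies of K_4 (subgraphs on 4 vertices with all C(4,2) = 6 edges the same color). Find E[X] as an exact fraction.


Let X = Σ_S X_S over the C(54, 4) = 316251 subsets S of size 4, where X_S = 1 if the K_4 on S is monochromatic.
For a fixed S, the K_4 on S has C(4, 2) = 6 edges. P[all 6 edges red] = (1/2)^6, and likewise for blue, so P[monochromatic] = 2·(1/2)^6 = 2^{1 − 6} = 1/32.
Summing: E[X] = C(54, 4) · 2^{1 − 6} = 316251 · 1/32 = 316251/32.
Numerically: E[X] ≈ 9882.84375.

E[X] = C(54,4)·2^(1−C(4,2)) = 316251/32 ≈ 9882.84375.


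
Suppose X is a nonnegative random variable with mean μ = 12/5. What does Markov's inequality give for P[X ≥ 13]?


μ = E[X] = 12/5, a = 13.
Markov: P[X ≥ 13] ≤ μ/a = (12/5)/13 = 12/65.
Numerically: ≈ 0.185.
(Since a = 13 > μ = 2.400, the bound 12/65 is < 1 and informative.)

P[X ≥ 13] ≤ 12/65 ≈ 0.185.


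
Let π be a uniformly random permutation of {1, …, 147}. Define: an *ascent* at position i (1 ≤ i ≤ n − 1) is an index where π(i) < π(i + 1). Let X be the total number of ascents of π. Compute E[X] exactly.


Write X = Σ X_I over i = 1, …, 146, with X_I the indicator of one ascent.
There are 146 indicators.
For each fixed i, the pair (π(i), π(i+1)) is a uniformly random ordered pair of distinct values from {1, …, 147}; by symmetry P[π(i) < π(i+1)] = 1/2.
By linearity: E[X] = 146 · (1/2) = (147 − 1) · (1/2) = 73 ≈ 73.000000.

E[X] = 73 = 73.000000.


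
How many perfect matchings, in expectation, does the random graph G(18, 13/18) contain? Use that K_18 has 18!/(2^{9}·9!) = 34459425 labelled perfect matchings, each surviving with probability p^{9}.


K_18 has 18!/(2^{9}·9!) = 34459425 labelled perfect matchings.
For each such perfect matching H, let X_H = 1 if all 9 edges of H are present in G. Then P[X_H = 1] = p^{9} = (13/18)^{9} = 10604499373/198359290368.
Summing the indicators: E[X] = Σ_H E[X_H] = 34459425 · p^{9} = 34459425 · 10604499373/198359290368 = 4511419145758525/2448880128.
Numerically: E[X] ≈ 1.84224e+06.

E[X] = 34459425 · (13/18)^{9} = 4511419145758525/2448880128 ≈ 1.84224e+06.


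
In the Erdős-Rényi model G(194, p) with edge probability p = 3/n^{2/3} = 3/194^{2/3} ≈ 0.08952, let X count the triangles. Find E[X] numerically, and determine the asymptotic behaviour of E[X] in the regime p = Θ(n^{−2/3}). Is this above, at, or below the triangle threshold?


Number of potential triangles: C(194, 3) = 1198144.
Each occurs with probability p³ ≈ (0.08952)³ ≈ 7.1739824e-04.
By linearity: E[X] = C(194, 3)·p³ ≈ 1198144 · 7.1739824e-04 ≈ 859.54639.
Since α = 2/3 < 1, p = c/n^{2/3} ≫ 1/n is above the triangle threshold p ~ 1/n. Asymptotically E[X] ~ (c³/6)·n^{3(1−α)} = (3³/6)·n^{1} → ∞; triangles are abundant w.h.p.

E[X] ≈ 859.54639; in regime p = Θ(1/n^{2/3}) E[X] diverges (above the triangle threshold p ~ 1/n).


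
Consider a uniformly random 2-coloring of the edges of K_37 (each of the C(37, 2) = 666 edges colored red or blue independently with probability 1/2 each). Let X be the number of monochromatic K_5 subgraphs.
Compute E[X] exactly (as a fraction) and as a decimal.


Let X = Σ_S X_S over the C(37, 5) = 435897 subsets S of size 5, where X_S = 1 if the K_5 on S is monochromatic.
For a fixed S, the K_5 on S has C(5, 2) = 10 edges. P[all 10 edges red] = (1/2)^10, and likewise for blue, so P[monochromatic] = 2·(1/2)^10 = 2^{1 − 10} = 1/512.
By linearity: E[X] = C(37, 5) · 2^{1 − 10} = 435897 · 1/512 = 435897/512.
Numerically: E[X] ≈ 851.361328.

E[X] = C(37,5)·2^(1−C(5,2)) = 435897/512 ≈ 851.361328.


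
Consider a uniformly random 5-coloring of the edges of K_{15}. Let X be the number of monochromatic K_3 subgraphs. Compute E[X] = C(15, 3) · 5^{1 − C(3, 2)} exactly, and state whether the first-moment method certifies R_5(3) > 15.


E[X] = C(15, 3) · 5^{1 − 3} = 455 · 5^{−2} = 455/25.
As a reduced fraction: E[X] = 91/5 ≈ 18.200.
Is E[X] < 1? NO.
Since E[X] ≥ 1, the first-moment bound is inconclusive at n = 15; it does NOT by itself certify R_5(3) > 15.

E[X] = 91/5 ≈ 18.200; E[X] ≥ 1; first-moment method inconclusive here.


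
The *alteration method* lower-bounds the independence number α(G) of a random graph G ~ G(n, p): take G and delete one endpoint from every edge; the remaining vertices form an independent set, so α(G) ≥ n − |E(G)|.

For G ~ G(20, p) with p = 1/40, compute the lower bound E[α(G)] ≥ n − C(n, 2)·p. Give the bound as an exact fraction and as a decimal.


E[|E(G)|] = C(20, 2)·p = 190 · (1/40) = 19/4.
E[α(G)] ≥ n − E[|E(G)|] = 20 − 19/4 = 61/4.
Numerically: ≈ 15.250.
(This is only a lower bound; the true E[α(G)] may be larger.)

E[α(G)] ≥ 61/4 ≈ 15.250.


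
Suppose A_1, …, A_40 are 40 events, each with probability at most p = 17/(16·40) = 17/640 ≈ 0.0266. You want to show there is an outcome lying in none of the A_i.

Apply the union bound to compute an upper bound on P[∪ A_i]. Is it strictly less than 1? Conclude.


Union bound: P[∪_{i=1}^{40} A_i] ≤ Σ_i P[A_i] ≤ 40·p = 40·(17/640) = 17/16.
Numerically: 17/16 ≈ 1.0625.
Is 17/16 < 1? NO.
Since the bound 17/16 is ≥ 1, the union bound is uninformative here; it does NOT by itself certify existence.

40·p = 17/16 ≈ 1.0625; existence NOT certified by the union bound.


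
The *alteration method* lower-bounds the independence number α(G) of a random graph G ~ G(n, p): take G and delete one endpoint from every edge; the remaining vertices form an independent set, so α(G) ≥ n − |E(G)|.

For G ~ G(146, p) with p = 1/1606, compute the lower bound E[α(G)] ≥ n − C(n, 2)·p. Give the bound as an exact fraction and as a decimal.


E[|E(G)|] = C(146, 2)·p = 10585 · (1/1606) = 145/22.
E[α(G)] ≥ n − E[|E(G)|] = 146 − 145/22 = 3067/22.
Numerically: ≈ 139.409091.
(This is only a lower bound; the true E[α(G)] may be larger.)

E[α(G)] ≥ 3067/22 ≈ 139.409091.


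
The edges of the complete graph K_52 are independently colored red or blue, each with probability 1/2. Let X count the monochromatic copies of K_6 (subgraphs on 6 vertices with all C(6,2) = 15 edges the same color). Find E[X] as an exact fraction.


Let X = Σ_S X_S over the C(52, 6) = 20358520 subsets S of size 6, where X_S = 1 if the K_6 on S is monochromatic.
For a fixed S, the K_6 on S has C(6, 2) = 15 edges. P[all 15 edges red] = (1/2)^15, and likewise for blue, so P[monochromatic] = 2·(1/2)^15 = 2^{1 − 15} = 1/16384.
By linearity: E[X] = C(52, 6) · 2^{1 − 15} = 20358520 · 1/16384 = 2544815/2048.
Numerically: E[X] ≈ 1242.58545.

E[X] = C(52,6)·2^(1−C(6,2)) = 2544815/2048 ≈ 1242.58545.


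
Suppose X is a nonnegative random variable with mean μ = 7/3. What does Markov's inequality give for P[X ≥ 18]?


μ = E[X] = 7/3, a = 18.
Markov: P[X ≥ 18] ≤ μ/a = (7/3)/18 = 7/54.
Numerically: ≈ 0.1296.
(Since a = 18 > μ = 2.3333, the bound 7/54 is < 1 and informative.)

P[X ≥ 18] ≤ 7/54 ≈ 0.1296.


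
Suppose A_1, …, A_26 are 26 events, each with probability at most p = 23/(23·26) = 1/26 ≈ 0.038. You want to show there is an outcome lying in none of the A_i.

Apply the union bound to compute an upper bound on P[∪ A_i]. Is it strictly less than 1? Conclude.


Union bound: P[∪_{i=1}^{26} A_i] ≤ Σ_i P[A_i] ≤ 26·p = 26·(1/26) = 1.
Numerically: 1 ≈ 1.000.
Is 1 < 1? NO.
Since the bound 1 is ≥ 1, the union bound is uninformative here; it does NOT by itself certify existence.

26·p = 1 ≈ 1.000; existence NOT certified by the union bound.


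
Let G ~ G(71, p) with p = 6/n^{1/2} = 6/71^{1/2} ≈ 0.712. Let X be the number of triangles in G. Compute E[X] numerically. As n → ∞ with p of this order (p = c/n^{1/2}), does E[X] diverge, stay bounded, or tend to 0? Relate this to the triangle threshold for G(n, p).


Number of potential triangles: C(71, 3) = 57155.
Each occurs with probability p³ ≈ (0.712)³ ≈ 3.61049e-01.
By linearity: E[X] = C(71, 3)·p³ ≈ 57155 · 3.61049e-01 ≈ 20635.759.
Since α = 1/2 < 1, p = c/n^{1/2} ≫ 1/n is above the triangle threshold p ~ 1/n. Asymptotically E[X] ~ (c³/6)·n^{3(1−α)} = (6³/6)·n^{1.5} → ∞; triangles are abundant w.h.p.

E[X] ≈ 20635.759; in regime p = Θ(1/n^{1/2}) E[X] diverges (above the triangle threshold p ~ 1/n).


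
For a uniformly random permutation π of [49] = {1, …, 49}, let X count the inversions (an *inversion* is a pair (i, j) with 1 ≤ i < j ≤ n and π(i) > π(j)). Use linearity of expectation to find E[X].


Write X = Σ X_I over the C(49, 2) = 1176 pairs i < j, with X_I the indicator of one inversion.
There are 1176 indicators.
For each fixed pair i < j, the values π(i) and π(j) are two distinct elements of {1, …, 49} in uniformly random order; by symmetry P[π(i) > π(j)] = 1/2.
By linearity: E[X] = 1176 · (1/2) = C(49, 2) · (1/2) = 1176/2 = 588 ≈ 588.000.

E[X] = 588 = 588.000.


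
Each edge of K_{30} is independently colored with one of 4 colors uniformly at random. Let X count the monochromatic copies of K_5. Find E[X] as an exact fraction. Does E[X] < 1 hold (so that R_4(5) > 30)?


E[X] = C(30, 5) · 4^{1 − 10} = 142506 · 4^{−9} = 142506/262144.
As a reduced fraction: E[X] = 71253/131072 ≈ 0.54362.
Is E[X] < 1? YES.
Since E[X] < 1, there exists a 4-coloring of K_{30} with no monochromatic K_5; hence R_4(5) > 30.

E[X] = 71253/131072 ≈ 0.54362; E[X] < 1, so R_4(5) > 30.


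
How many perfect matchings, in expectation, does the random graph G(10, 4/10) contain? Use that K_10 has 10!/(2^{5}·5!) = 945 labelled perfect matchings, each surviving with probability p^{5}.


K_10 has 10!/(2^{5}·5!) = 945 labelled perfect matchings.
For each such perfect matching H, let X_H = 1 if all 5 edges of H are present in G. Then P[X_H = 1] = p^{5} = (2/5)^{5} = 32/3125.
By linearity: E[X] = Σ_H E[X_H] = 945 · p^{5} = 945 · 32/3125 = 6048/625.
Numerically: E[X] ≈ 9.677.

E[X] = 945 · (2/5)^{5} = 6048/625 ≈ 9.677.


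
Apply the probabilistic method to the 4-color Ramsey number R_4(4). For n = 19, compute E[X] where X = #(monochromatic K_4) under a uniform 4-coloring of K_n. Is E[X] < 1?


E[X] = C(19, 4) · 4^{1 − 6} = 3876 · 4^{−5} = 3876/1024.
As a reduced fraction: E[X] = 969/256 ≈ 3.7852.
Is E[X] < 1? NO.
Since E[X] ≥ 1, the first-moment bound is inconclusive at n = 19; it does NOT by itself certify R_4(4) > 19.

E[X] = 969/256 ≈ 3.7852; E[X] ≥ 1; first-moment method inconclusive here.


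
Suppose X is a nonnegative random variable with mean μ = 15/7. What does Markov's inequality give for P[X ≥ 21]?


μ = E[X] = 15/7, a = 21.
Markov: P[X ≥ 21] ≤ μ/a = (15/7)/21 = 5/49.
Numerically: ≈ 0.1020.
(Since a = 21 > μ = 2.1429, the bound 5/49 is < 1 and informative.)

P[X ≥ 21] ≤ 5/49 ≈ 0.1020.


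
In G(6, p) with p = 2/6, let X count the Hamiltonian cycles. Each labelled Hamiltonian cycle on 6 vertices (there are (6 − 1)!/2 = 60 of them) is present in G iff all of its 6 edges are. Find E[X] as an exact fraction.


K_6 has (6 − 1)!/2 = 60 labelled Hamiltonian cycles.
For each such Hamiltonian cycle H, let X_H = 1 if all 6 edges of H are present in G. Then P[X_H = 1] = p^{6} = (1/3)^{6} = 1/729.
By linearity: E[X] = Σ_H E[X_H] = 60 · p^{6} = 60 · 1/729 = 20/243.
Numerically: E[X] ≈ 0.082305.

E[X] = 60 · (1/3)^{6} = 20/243 ≈ 0.082305.


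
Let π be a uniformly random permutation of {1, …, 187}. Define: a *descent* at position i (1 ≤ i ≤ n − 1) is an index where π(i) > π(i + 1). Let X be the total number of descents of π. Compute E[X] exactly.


Write X = Σ X_I over i = 1, …, 186, with X_I the indicator of one descent.
There are 186 indicators.
For each fixed i, the pair (π(i), π(i+1)) is a uniformly random ordered pair of distinct values from {1, …, 187}; by symmetry P[π(i) > π(i+1)] = 1/2.
By linearity: E[X] = 186 · (1/2) = (187 − 1) · (1/2) = 93 ≈ 93.000.

E[X] = 93 = 93.000.


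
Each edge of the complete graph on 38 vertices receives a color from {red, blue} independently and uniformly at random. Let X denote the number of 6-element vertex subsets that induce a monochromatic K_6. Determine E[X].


Let X = Σ_S X_S over the C(38, 6) = 2760681 subsets S of size 6, where X_S = 1 if the K_6 on S is monochromatic.
For a fixed S, the K_6 on S has C(6, 2) = 15 edges. P[all 15 edges red] = (1/2)^15, and likewise for blue, so P[monochromatic] = 2·(1/2)^15 = 2^{1 − 15} = 1/16384.
Summing: E[X] = C(38, 6) · 2^{1 − 15} = 2760681 · 1/16384 = 2760681/16384.
Numerically: E[X] ≈ 168.498596.

E[X] = C(38,6)·2^(1−C(6,2)) = 2760681/16384 ≈ 168.498596.


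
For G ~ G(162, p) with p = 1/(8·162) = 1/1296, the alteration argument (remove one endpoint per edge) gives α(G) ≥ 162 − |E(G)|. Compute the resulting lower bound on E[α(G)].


E[|E(G)|] = C(162, 2)·p = 13041 · (1/1296) = 161/16.
E[α(G)] ≥ n − E[|E(G)|] = 162 − 161/16 = 2431/16.
Numerically: ≈ 151.937500.
(This is only a lower bound; the true E[α(G)] may be larger.)

E[α(G)] ≥ 2431/16 ≈ 151.937500.


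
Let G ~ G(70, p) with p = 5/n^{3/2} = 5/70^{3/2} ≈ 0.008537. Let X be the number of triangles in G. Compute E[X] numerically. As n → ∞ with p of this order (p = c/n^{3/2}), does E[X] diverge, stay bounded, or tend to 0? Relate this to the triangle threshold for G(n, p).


Number of potential triangles: C(70, 3) = 54740.
Each occurs with probability p³ ≈ (0.008537)³ ≈ 6.222556e-07.
By linearity: E[X] = C(70, 3)·p³ ≈ 54740 · 6.222556e-07 ≈ 0.0341.
Since α = 3/2 > 1, p = c/n^{3/2} = o(1/n) is below the triangle threshold p ~ 1/n. Asymptotically E[X] ~ (c³/6)·n^{3(1−α)} = (5³/6)·n^{-1.5} → 0, so by Markov's inequality G has no triangles w.h.p.

E[X] ≈ 0.0341; in regime p = Θ(1/n^{3/2}) E[X] tends to 0 (below the triangle threshold p ~ 1/n).


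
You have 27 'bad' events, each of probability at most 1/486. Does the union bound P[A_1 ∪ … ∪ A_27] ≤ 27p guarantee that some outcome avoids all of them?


Union bound: P[∪_{i=1}^{27} A_i] ≤ Σ_i P[A_i] ≤ 27·p = 27·(1/486) = 1/18.
Numerically: 1/18 ≈ 0.056.
Is 1/18 < 1? YES.
Since P[∪ A_i] ≤ 1/18 < 1, the complement has P[∩ A_i^c] ≥ 1 − 1/18 = 17/18 > 0, so some outcome avoids every A_i.

27·p = 1/18 ≈ 0.056; existence CERTIFIED by the union bound.


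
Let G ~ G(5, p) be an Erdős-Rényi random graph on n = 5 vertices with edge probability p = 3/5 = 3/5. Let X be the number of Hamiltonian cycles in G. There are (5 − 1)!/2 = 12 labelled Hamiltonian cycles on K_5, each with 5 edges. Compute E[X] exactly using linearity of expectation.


K_5 has (5 − 1)!/2 = 12 labelled Hamiltonian cycles.
For each such Hamiltonian cycle H, let X_H = 1 if all 5 edges of H are present in G. Then P[X_H = 1] = p^{5} = (3/5)^{5} = 243/3125.
By linearity of expectation: E[X] = Σ_H E[X_H] = 12 · p^{5} = 12 · 243/3125 = 2916/3125.
Numerically: E[X] ≈ 0.93312.

E[X] = 12 · (3/5)^{5} = 2916/3125 ≈ 0.93312.


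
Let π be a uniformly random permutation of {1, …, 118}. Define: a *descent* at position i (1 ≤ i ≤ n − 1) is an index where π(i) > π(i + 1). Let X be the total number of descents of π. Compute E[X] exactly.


Write X = Σ X_I over i = 1, …, 117, with X_I the indicator of one descent.
There are 117 indicators.
For each fixed i, the pair (π(i), π(i+1)) is a uniformly random ordered pair of distinct values from {1, …, 118}; by symmetry P[π(i) > π(i+1)] = 1/2.
By linearity: E[X] = 117 · (1/2) = (118 − 1) · (1/2) = 117/2 ≈ 58.5000.

E[X] = 117/2 = 58.5000.


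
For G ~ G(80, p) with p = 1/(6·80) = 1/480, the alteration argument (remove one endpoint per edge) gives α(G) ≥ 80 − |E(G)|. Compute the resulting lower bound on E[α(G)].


E[|E(G)|] = C(80, 2)·p = 3160 · (1/480) = 79/12.
E[α(G)] ≥ n − E[|E(G)|] = 80 − 79/12 = 881/12.
Numerically: ≈ 73.417.
(This is only a lower bound; the true E[α(G)] may be larger.)

E[α(G)] ≥ 881/12 ≈ 73.417.


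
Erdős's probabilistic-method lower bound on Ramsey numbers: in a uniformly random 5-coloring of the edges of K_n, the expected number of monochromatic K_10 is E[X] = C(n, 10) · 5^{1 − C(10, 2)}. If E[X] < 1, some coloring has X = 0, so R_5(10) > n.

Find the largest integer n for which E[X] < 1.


We need C(n, 10) · 5^{1 − 45} < 1, i.e. C(n, 10) < 5^{45 − 1} = 5684341886080801486968994140625.
Check values of n near the boundary:
  n = 5388: C(5388, 10) = 5634865093375880654852250419586; 5634865093375880654852250419586 < 5684341886080801486968994140625? YES
  n = 5389: C(5389, 10) = 5645340767466558997768874792926; 5645340767466558997768874792926 < 5684341886080801486968994140625? YES
  n = 5390: C(5390, 10) = 5655833965919099070255434039753; 5655833965919099070255434039753 < 5684341886080801486968994140625? YES
  n = 5391: C(5391, 10) = 5666344714787188828795213697883; 5666344714787188828795213697883 < 5684341886080801486968994140625? YES
  n = 5392: C(5392, 10) = 5676873040158402483252283957448; 5676873040158402483252283957448 < 5684341886080801486968994140625? YES
  n = 5393: C(5393, 10) = 5687418968154238267170642278008; 5687418968154238267170642278008 < 5684341886080801486968994140625? NO
The largest n with C(n, 10) < 5684341886080801486968994140625 is n = 5392 (where E[X] = 5676873040158402483252283957448/5684341886080801486968994140625 ≈ 0.9987). Hence R_5(10) > 5392, i.e. R_5(10) ≥ 5393.

Largest n = 5392; hence R_5(10) > 5392.


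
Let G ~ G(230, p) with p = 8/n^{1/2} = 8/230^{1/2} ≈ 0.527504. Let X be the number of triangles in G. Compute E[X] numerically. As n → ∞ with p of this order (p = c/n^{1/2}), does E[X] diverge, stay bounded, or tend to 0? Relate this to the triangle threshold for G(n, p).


Number of potential triangles: C(230, 3) = 2001460.
Each occurs with probability p³ ≈ (0.527504)³ ≈ 1.46783827e-01.
By linearity: E[X] = C(230, 3)·p³ ≈ 2001460 · 1.46783827e-01 ≈ 293781.958630.
Since α = 1/2 < 1, p = c/n^{1/2} ≫ 1/n is above the triangle threshold p ~ 1/n. Asymptotically E[X] ~ (c³/6)·n^{3(1−α)} = (8³/6)·n^{1.5} → ∞; triangles are abundant w.h.p.

E[X] ≈ 293781.958630; in regime p = Θ(1/n^{1/2}) E[X] diverges (above the triangle threshold p ~ 1/n).


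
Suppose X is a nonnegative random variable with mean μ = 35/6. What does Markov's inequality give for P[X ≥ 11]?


μ = E[X] = 35/6, a = 11.
Markov: P[X ≥ 11] ≤ μ/a = (35/6)/11 = 35/66.
Numerically: ≈ 0.530.
(Since a = 11 > μ = 5.833, the bound 35/66 is < 1 and informative.)

P[X ≥ 11] ≤ 35/66 ≈ 0.530.


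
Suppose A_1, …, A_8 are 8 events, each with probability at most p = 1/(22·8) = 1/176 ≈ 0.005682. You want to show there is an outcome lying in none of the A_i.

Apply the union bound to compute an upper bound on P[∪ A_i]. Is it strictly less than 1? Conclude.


Union bound: P[∪_{i=1}^{8} A_i] ≤ Σ_i P[A_i] ≤ 8·p = 8·(1/176) = 1/22.
Numerically: 1/22 ≈ 0.045455.
Is 1/22 < 1? YES.
Since P[∪ A_i] ≤ 1/22 < 1, the complement has P[∩ A_i^c] ≥ 1 − 1/22 = 21/22 > 0, so some outcome avoids every A_i.

8·p = 1/22 ≈ 0.045455; existence CERTIFIED by the union bound.


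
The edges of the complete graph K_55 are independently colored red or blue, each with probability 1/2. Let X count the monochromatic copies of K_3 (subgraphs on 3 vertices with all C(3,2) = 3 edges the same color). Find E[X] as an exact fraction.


Let X = Σ_S X_S over the C(55, 3) = 26235 subsets S of size 3, where X_S = 1 if the K_3 on S is monochromatic.
For a fixed S, the K_3 on S has C(3, 2) = 3 edges. P[all 3 edges red] = (1/2)^3, and likewise for blue, so P[monochromatic] = 2·(1/2)^3 = 2^{1 − 3} = 1/4.
By linearity of expectation: E[X] = C(55, 3) · 2^{1 − 3} = 26235 · 1/4 = 26235/4.
Numerically: E[X] ≈ 6558.750000.

E[X] = C(55,3)·2^(1−C(3,2)) = 26235/4 ≈ 6558.750000.


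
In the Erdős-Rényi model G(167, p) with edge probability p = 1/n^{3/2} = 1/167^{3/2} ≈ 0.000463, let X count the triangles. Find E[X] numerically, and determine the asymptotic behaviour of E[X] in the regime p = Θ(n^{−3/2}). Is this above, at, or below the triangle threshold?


Number of potential triangles: C(167, 3) = 762355.
Each occurs with probability p³ ≈ (0.000463)³ ≈ 9.94892e-11.
By linearity: E[X] = C(167, 3)·p³ ≈ 762355 · 9.94892e-11 ≈ 0.000.
Since α = 3/2 > 1, p = c/n^{3/2} = o(1/n) is below the triangle threshold p ~ 1/n. Asymptotically E[X] ~ (c³/6)·n^{3(1−α)} = (1³/6)·n^{-1.5} → 0, so by Markov's inequality G has no triangles w.h.p.

E[X] ≈ 0.000; in regime p = Θ(1/n^{3/2}) E[X] tends to 0 (below the triangle threshold p ~ 1/n).


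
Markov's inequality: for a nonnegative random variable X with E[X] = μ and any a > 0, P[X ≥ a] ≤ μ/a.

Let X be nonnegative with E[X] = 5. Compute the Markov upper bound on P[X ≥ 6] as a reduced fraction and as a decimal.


μ = E[X] = 5, a = 6.
Markov: P[X ≥ 6] ≤ μ/a = (5)/6 = 5/6.
Numerically: ≈ 0.8333.
(Since a = 6 > μ = 5.0000, the bound 5/6 is < 1 and informative.)

P[X ≥ 6] ≤ 5/6 ≈ 0.8333.


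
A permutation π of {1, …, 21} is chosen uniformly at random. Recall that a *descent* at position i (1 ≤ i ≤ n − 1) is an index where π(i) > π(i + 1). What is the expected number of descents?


Write X = Σ X_I over i = 1, …, 20, with X_I the indicator of one descent.
There are 20 indicators.
For each fixed i, the pair (π(i), π(i+1)) is a uniformly random ordered pair of distinct values from {1, …, 21}; by symmetry P[π(i) > π(i+1)] = 1/2.
By linearity: E[X] = 20 · (1/2) = (21 − 1) · (1/2) = 10 ≈ 10.000.

E[X] = 10 = 10.000.
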